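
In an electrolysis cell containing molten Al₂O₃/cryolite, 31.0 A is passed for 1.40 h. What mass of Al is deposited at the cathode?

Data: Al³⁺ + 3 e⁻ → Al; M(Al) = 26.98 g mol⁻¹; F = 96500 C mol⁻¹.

14.6 g

Q = I·t = 31.00 A × 5040.0 s = 156200 C.
n(e⁻) = Q/F = 156200 / 96500 = 1.619 mol.
Al³⁺ + 3 e⁻ → Al, so n(Al) = n(e⁻)/3 = 0.5397 mol.
m = n·M = 0.5397 × 26.98 = 14.6 g.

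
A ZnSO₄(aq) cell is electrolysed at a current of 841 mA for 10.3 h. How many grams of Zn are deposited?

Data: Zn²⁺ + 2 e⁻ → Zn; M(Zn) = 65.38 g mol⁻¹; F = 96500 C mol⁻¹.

Q = I·t = 0.8410 A × 37080 s = 31180 C.
n(e⁻) = Q/F = 31180 / 96500 = 0.3232 mol.
Zn²⁺ + 2 e⁻ → Zn, so n(Zn) = n(e⁻)/2 = 0.1616 mol.
m = n·M = 0.1616 × 65.38 = 10.6 g.

10.6 g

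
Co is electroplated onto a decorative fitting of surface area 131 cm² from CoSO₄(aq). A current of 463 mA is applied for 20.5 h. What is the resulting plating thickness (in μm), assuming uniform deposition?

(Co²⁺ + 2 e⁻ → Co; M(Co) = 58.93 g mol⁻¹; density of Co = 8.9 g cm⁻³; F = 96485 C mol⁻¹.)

Q = I·t = 0.4630 × 73800 = 34170 C; n(e⁻) = 0.3541 mol.
n(Co) = n(e⁻)/2 = 0.1771 mol, so m = 0.1771 × 58.93 = 10.43 g.
Volume = m/ρ = 10.43 / 8.9 = 1.172 cm³.
Thickness = V/A = 1.172 / 131 = 0.00895 cm = 89.5 μm.

89.5 μm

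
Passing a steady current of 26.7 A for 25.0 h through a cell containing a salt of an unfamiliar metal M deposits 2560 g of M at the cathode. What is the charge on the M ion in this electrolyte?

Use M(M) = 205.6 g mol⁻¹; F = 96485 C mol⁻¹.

+2

Q = I·t = 26.70 A × 90000 s = 2403000 C, so n(e⁻) = 2403000/96485 = 24.91 mol.
n(M) deposited = 2560 / 205.6 = 12.45 mol.
Electrons per atom = n(e⁻)/n(M) = 24.91 / 12.45 = 2.00 ≈ 2, so the ion is M²⁺.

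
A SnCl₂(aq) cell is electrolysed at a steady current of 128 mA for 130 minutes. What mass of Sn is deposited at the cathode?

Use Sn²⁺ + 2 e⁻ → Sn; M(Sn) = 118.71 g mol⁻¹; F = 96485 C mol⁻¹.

Q = I·t = 0.1280 A × 7800.0 s = 998.4 C.
n(e⁻) = Q/F = 998.4 / 96485 = 0.01035 mol.
Sn²⁺ + 2 e⁻ → Sn, so n(Sn) = n(e⁻)/2 = 0.005174 mol.
m = n·M = 0.005174 × 118.71 = 0.614 g.

0.614 g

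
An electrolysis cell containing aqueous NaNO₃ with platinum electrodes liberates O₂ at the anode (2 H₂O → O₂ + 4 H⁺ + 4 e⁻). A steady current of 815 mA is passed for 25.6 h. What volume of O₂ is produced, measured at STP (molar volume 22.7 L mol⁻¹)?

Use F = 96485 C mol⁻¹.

Q = I·t = 0.8150 A × 92160 s = 75110 C.
n(e⁻) = Q/F = 75110 / 96485 = 0.7785 mol.
4 electrons are transferred per O₂ molecule, so n(O₂) = 0.7785 / 4 = 0.1946 mol.
V = n × V_m = 0.1946 × 22.7 = 4.42 L.

4.42 L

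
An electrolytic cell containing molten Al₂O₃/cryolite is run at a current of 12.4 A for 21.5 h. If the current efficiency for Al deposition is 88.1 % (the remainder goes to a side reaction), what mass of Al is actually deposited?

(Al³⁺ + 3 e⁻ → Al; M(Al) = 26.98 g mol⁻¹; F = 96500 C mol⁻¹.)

Q = I·t = 12.40 × 77400 = 959800 C.
n(e⁻) = 959800/96500 = 9.946 mol; theoretically n(Al) = 9.946/3 = 3.315 mol, m_theo = 89.44 g.
At 88.1 % efficiency, m_actual = 0.881 × 89.44 = 78.8 g.

78.8 g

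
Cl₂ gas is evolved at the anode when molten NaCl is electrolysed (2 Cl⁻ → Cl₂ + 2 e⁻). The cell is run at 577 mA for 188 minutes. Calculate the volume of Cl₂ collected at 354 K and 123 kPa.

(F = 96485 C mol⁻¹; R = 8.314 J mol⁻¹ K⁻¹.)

Q = I·t = 0.5770 A × 11280 s = 6509 C.
n(e⁻) = Q/F = 6509 / 96485 = 0.06746 mol.
2 electrons are transferred per Cl₂ molecule, so n(Cl₂) = 0.06746 / 2 = 0.03373 mol.
V = nRT/P = (0.03373 × 8.314 × 354) / (123 × 10³ Pa) = 8.07 × 10⁻⁴ m³ = 0.807 L.

0.807 L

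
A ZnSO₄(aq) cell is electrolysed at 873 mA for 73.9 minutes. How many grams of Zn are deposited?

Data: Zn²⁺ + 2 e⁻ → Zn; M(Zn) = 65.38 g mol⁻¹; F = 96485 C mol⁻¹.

Q = I·t = 0.8730 A × 4434.0 s = 3871 C.
n(e⁻) = Q/F = 3871 / 96485 = 0.04012 mol.
Zn²⁺ + 2 e⁻ → Zn, so n(Zn) = n(e⁻)/2 = 0.02006 mol.
m = n·M = 0.02006 × 65.38 = 1.31 g.

1.31 g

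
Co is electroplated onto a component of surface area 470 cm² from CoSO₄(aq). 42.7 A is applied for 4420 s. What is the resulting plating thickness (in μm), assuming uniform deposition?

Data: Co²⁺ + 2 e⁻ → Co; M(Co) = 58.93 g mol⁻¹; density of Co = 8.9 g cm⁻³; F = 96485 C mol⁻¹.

Q = I·t = 42.70 × 4420.0 = 188700 C; n(e⁻) = 1.956 mol.
n(Co) = n(e⁻)/2 = 0.9780 mol, so m = 0.9780 × 58.93 = 57.64 g.
Volume = m/ρ = 57.64 / 8.9 = 6.476 cm³.
Thickness = V/A = 6.476 / 470 = 0.0138 cm = 138 μm.

138 μm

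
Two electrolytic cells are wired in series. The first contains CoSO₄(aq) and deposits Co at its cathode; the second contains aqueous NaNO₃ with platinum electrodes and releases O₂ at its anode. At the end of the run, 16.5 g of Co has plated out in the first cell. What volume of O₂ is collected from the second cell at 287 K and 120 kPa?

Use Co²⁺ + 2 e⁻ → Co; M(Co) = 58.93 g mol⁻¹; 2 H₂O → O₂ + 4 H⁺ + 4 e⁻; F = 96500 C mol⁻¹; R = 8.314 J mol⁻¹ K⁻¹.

2.78 L

n(Co) = 16.5 / 58.93 = 0.2800 mol, so n(e⁻) = 2 × 0.2800 = 0.5600 mol.
The cells are in series, so the same 0.5600 mol of electrons passes through the second cell.
2 H₂O → O₂ + 4 H⁺ + 4 e⁻ — 4 mol e⁻ per mol O₂, so n(O₂) = 0.5600/4 = 0.1400 mol.
V = nRT/P = (0.1400 × 8.314 × 287) / (120 × 10³) = 0.00278 m³ = 2.78 L.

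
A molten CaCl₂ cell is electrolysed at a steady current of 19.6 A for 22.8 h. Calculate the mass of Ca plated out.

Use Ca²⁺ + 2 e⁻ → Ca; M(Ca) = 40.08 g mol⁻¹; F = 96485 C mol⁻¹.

334 g

Q = I·t = 19.60 A × 82080 s = 1609000 C.
n(e⁻) = Q/F = 1609000 / 96485 = 16.67 mol.
Ca²⁺ + 2 e⁻ → Ca, so n(Ca) = n(e⁻)/2 = 8.337 mol.
m = n·M = 8.337 × 40.08 = 334 g.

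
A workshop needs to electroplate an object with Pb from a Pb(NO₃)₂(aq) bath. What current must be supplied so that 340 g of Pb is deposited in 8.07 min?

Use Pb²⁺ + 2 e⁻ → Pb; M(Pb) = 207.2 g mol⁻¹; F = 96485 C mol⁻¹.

n(Pb) = 340 / 207.2 = 1.641 mol.
n(e⁻) = 2 × 1.641 = 3.282 mol.
Q = n(e⁻)·F = 3.282 × 96485 = 316600 C.
I = Q/t = 316600 / 484.20 s = 654 A.

654 A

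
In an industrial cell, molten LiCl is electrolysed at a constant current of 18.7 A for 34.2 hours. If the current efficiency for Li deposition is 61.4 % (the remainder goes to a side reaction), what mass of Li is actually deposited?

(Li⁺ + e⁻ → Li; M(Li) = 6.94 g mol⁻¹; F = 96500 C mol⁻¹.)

102 g

Q = I·t = 18.70 × 123120 = 2302000 C.
n(e⁻) = 2302000/96500 = 23.86 mol; theoretically n(Li) = 23.86/1 = 23.86 mol, m_theo = 165.6 g.
At 61.4 % efficiency, m_actual = 0.614 × 165.6 = 102 g.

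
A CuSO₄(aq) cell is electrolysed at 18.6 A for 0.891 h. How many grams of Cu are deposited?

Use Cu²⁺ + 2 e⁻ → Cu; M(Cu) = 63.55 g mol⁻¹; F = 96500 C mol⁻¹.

Q = I·t = 18.60 A × 3207.6 s = 59660 C.
n(e⁻) = Q/F = 59660 / 96500 = 0.6183 mol.
Cu²⁺ + 2 e⁻ → Cu, so n(Cu) = n(e⁻)/2 = 0.3091 mol.
m = n·M = 0.3091 × 63.55 = 19.6 g.

19.6 g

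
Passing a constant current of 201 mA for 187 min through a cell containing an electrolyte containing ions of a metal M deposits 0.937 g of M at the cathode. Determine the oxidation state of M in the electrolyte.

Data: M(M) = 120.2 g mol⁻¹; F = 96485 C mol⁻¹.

+3

Q = I·t = 0.2010 A × 11220 s = 2255 C, so n(e⁻) = 2255/96485 = 0.02337 mol.
n(M) deposited = 0.937 / 120.2 = 0.007795 mol.
Electrons per atom = n(e⁻)/n(M) = 0.02337 / 0.007795 = 3.00 ≈ 3, so the ion is M³⁺.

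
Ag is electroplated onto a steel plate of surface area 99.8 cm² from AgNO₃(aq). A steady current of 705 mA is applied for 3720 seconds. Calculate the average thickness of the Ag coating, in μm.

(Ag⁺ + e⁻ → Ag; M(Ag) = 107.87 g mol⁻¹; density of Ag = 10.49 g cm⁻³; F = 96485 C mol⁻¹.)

28.0 μm

Q = I·t = 0.7050 × 3720.0 = 2623 C; n(e⁻) = 0.02718 mol.
n(Ag) = n(e⁻)/1 = 0.02718 mol, so m = 0.02718 × 107.87 = 2.932 g.
Volume = m/ρ = 2.932 / 10.49 = 0.2795 cm³.
Thickness = V/A = 0.2795 / 99.8 = 0.00280 cm = 28.0 μm.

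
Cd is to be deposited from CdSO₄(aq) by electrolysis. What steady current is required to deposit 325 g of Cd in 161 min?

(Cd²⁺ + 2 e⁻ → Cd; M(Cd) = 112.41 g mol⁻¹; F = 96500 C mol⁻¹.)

57.8 A

n(Cd) = 325 / 112.41 = 2.891 mol.
n(e⁻) = 2 × 2.891 = 5.782 mol.
Q = n(e⁻)·F = 5.782 × 96500 = 558000 C.
I = Q/t = 558000 / 9660.0 s = 57.8 A.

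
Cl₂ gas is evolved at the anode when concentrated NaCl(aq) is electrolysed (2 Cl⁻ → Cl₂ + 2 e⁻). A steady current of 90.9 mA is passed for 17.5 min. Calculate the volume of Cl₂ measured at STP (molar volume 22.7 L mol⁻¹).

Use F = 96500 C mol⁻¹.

0.0112 L

Q = I·t = 0.09090 A × 1050.0 s = 95.44 C.
n(e⁻) = Q/F = 95.44 / 96500 = 0.0009891 mol.
2 electrons are transferred per Cl₂ molecule, so n(Cl₂) = 0.0009891 / 2 = 0.0004945 mol.
V = n × V_m = 0.0004945 × 22.7 = 0.0112 L.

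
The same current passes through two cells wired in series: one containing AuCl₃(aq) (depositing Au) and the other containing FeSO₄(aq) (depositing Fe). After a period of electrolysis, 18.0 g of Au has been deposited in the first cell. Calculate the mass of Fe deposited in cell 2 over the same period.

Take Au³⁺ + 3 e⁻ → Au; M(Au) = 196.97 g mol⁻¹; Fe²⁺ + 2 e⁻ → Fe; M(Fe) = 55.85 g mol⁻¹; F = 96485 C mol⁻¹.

n(Au) = 18.0 / 196.97 = 0.09138 mol.
Since Au³⁺ + 3 e⁻ → Au, n(e⁻) passed = 3 × 0.09138 = 0.2742 mol.
Cells in series carry the same charge, so the same 0.2742 mol of electrons passes through cell 2.
Fe²⁺ + 2 e⁻ → Fe, so n(Fe) = 0.2742 / 2 = 0.1371 mol.
m(Fe) = 0.1371 × 55.85 = 7.66 g.

7.66 g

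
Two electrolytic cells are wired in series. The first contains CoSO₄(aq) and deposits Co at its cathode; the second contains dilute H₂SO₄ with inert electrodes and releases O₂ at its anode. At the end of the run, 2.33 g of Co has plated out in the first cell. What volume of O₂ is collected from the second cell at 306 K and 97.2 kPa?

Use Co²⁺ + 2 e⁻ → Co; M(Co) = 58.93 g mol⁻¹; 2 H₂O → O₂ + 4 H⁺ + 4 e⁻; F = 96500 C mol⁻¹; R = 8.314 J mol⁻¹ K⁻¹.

0.517 L

n(Co) = 2.33 / 58.93 = 0.03954 mol, so n(e⁻) = 2 × 0.03954 = 0.07908 mol.
The cells are in series, so the same 0.07908 mol of electrons passes through the second cell.
2 H₂O → O₂ + 4 H⁺ + 4 e⁻ — 4 mol e⁻ per mol O₂, so n(O₂) = 0.07908/4 = 0.01977 mol.
V = nRT/P = (0.01977 × 8.314 × 306) / (97.2 × 10³) = 5.17 × 10⁻⁴ m³ = 0.517 L.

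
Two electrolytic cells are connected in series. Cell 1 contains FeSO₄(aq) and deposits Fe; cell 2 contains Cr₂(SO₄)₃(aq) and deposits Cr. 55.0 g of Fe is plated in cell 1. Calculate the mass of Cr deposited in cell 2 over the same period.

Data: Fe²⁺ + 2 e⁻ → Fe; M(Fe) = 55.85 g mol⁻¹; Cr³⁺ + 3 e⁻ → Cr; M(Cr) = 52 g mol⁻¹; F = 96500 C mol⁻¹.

n(Fe) = 55.0 / 55.85 = 0.9848 mol.
Since Fe²⁺ + 2 e⁻ → Fe, n(e⁻) passed = 2 × 0.9848 = 1.970 mol.
Cells in series carry the same charge, so the same 1.970 mol of electrons passes through cell 2.
Cr³⁺ + 3 e⁻ → Cr, so n(Cr) = 1.970 / 3 = 0.6565 mol.
m(Cr) = 0.6565 × 52 = 34.1 g.

34.1 g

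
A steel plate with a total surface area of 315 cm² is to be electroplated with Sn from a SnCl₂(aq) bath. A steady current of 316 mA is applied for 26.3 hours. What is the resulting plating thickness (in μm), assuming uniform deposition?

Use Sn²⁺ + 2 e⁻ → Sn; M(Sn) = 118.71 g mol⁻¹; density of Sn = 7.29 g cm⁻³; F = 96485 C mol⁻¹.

80.2 μm

Q = I·t = 0.3160 × 94680 = 29920 C; n(e⁻) = 0.3101 mol.
n(Sn) = n(e⁻)/2 = 0.1550 mol, so m = 0.1550 × 118.71 = 18.41 g.
Volume = m/ρ = 18.41 / 7.29 = 2.525 cm³.
Thickness = V/A = 2.525 / 315 = 0.00802 cm = 80.2 μm.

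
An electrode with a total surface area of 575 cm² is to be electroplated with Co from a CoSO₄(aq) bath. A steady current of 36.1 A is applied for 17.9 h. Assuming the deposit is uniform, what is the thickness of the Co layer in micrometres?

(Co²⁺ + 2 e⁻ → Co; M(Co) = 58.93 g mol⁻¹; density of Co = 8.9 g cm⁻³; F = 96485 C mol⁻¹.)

Q = I·t = 36.10 × 64440 = 2326000 C; n(e⁻) = 24.11 mol.
n(Co) = n(e⁻)/2 = 12.06 mol, so m = 12.06 × 58.93 = 710.4 g.
Volume = m/ρ = 710.4 / 8.9 = 79.82 cm³.
Thickness = V/A = 79.82 / 575 = 0.139 cm = 1390 μm.

1390 μm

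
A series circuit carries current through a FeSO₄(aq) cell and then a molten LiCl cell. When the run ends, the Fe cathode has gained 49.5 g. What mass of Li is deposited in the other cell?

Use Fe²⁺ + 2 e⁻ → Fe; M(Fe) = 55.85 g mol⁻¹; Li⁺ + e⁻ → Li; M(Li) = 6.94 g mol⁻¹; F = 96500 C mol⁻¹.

12.3 g

n(Fe) = 49.5 / 55.85 = 0.8863 mol.
Since Fe²⁺ + 2 e⁻ → Fe, n(e⁻) passed = 2 × 0.8863 = 1.773 mol.
Cells in series carry the same charge, so the same 1.773 mol of electrons passes through cell 2.
Li⁺ + e⁻ → Li, so n(Li) = 1.773 / 1 = 1.773 mol.
m(Li) = 1.773 × 6.94 = 12.3 g.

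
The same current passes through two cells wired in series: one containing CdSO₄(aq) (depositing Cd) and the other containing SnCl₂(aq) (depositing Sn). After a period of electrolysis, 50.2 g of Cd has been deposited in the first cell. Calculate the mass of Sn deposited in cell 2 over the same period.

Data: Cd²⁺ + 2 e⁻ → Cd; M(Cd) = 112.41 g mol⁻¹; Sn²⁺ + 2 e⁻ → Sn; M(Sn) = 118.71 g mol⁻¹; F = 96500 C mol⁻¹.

n(Cd) = 50.2 / 112.41 = 0.4466 mol.
Since Cd²⁺ + 2 e⁻ → Cd, n(e⁻) passed = 2 × 0.4466 = 0.8932 mol.
Cells in series carry the same charge, so the same 0.8932 mol of electrons passes through cell 2.
Sn²⁺ + 2 e⁻ → Sn, so n(Sn) = 0.8932 / 2 = 0.4466 mol.
m(Sn) = 0.4466 × 118.71 = 53.0 g.

53.0 g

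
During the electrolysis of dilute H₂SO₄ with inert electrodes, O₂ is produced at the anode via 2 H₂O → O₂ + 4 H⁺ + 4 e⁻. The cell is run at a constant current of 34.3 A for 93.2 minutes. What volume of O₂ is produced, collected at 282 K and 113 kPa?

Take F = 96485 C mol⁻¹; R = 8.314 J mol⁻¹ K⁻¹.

10.3 L

Q = I·t = 34.30 A × 5592.0 s = 191800 C.
n(e⁻) = Q/F = 191800 / 96485 = 1.988 mol.
4 electrons are transferred per O₂ molecule, so n(O₂) = 1.988 / 4 = 0.4970 mol.
V = nRT/P = (0.4970 × 8.314 × 282) / (113 × 10³ Pa) = 0.0103 m³ = 10.3 L.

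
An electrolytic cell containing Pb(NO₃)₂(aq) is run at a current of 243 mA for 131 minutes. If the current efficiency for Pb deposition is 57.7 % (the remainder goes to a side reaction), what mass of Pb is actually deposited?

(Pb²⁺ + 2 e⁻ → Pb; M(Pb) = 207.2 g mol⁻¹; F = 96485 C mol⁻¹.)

1.18 g

Q = I·t = 0.2430 × 7860.0 = 1910 C.
n(e⁻) = 1910/96485 = 0.01980 mol; theoretically n(Pb) = 0.01980/2 = 0.009898 mol, m_theo = 2.051 g.
At 57.7 % efficiency, m_actual = 0.577 × 2.051 = 1.18 g.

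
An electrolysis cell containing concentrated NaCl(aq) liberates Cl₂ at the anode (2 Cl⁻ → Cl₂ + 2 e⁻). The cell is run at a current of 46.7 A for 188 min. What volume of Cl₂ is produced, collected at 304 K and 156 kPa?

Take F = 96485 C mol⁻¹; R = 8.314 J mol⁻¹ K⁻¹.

Q = I·t = 46.70 A × 11280 s = 526800 C.
n(e⁻) = Q/F = 526800 / 96485 = 5.460 mol.
2 electrons are transferred per Cl₂ molecule, so n(Cl₂) = 5.460 / 2 = 2.730 mol.
V = nRT/P = (2.730 × 8.314 × 304) / (156 × 10³ Pa) = 0.0442 m³ = 44.2 L.

44.2 L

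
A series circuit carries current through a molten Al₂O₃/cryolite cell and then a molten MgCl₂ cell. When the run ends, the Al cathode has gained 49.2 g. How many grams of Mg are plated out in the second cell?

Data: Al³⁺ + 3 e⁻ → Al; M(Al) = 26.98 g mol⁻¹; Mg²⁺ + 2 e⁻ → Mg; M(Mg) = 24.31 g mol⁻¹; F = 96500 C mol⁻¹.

n(Al) = 49.2 / 26.98 = 1.824 mol.
Since Al³⁺ + 3 e⁻ → Al, n(e⁻) passed = 3 × 1.824 = 5.471 mol.
Cells in series carry the same charge, so the same 5.471 mol of electrons passes through cell 2.
Mg²⁺ + 2 e⁻ → Mg, so n(Mg) = 5.471 / 2 = 2.735 mol.
m(Mg) = 2.735 × 24.31 = 66.5 g.

66.5 g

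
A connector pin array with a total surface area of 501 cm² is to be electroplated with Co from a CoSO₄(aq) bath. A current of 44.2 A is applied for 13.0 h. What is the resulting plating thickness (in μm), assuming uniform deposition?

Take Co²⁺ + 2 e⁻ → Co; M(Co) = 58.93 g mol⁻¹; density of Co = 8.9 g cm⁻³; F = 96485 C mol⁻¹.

1420 μm

Q = I·t = 44.20 × 46800 = 2069000 C; n(e⁻) = 21.44 mol.
n(Co) = n(e⁻)/2 = 10.72 mol, so m = 10.72 × 58.93 = 631.7 g.
Volume = m/ρ = 631.7 / 8.9 = 70.98 cm³.
Thickness = V/A = 70.98 / 501 = 0.142 cm = 1420 μm.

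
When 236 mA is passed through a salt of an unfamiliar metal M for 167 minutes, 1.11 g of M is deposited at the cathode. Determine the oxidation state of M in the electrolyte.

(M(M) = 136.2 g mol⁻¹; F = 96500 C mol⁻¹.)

+3

Q = I·t = 0.2360 A × 10020 s = 2365 C, so n(e⁻) = 2365/96500 = 0.02450 mol.
n(M) deposited = 1.11 / 136.2 = 0.008150 mol.
Electrons per atom = n(e⁻)/n(M) = 0.02450 / 0.008150 = 3.01 ≈ 3, so the ion is M³⁺.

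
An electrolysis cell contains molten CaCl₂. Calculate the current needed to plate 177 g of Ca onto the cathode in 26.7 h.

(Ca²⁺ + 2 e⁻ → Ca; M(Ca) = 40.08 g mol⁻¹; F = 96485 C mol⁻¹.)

8.87 A

n(Ca) = 177 / 40.08 = 4.416 mol.
n(e⁻) = 2 × 4.416 = 8.832 mol.
Q = n(e⁻)·F = 8.832 × 96485 = 852200 C.
I = Q/t = 852200 / 96120 s = 8.87 A.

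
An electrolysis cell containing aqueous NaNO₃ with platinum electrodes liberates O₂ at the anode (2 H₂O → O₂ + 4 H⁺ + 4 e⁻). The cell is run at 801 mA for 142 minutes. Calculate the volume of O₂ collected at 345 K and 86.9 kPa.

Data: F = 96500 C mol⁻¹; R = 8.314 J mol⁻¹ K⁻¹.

0.584 L

Q = I·t = 0.8010 A × 8520.0 s = 6825 C.
n(e⁻) = Q/F = 6825 / 96500 = 0.07072 mol.
4 electrons are transferred per O₂ molecule, so n(O₂) = 0.07072 / 4 = 0.01768 mol.
V = nRT/P = (0.01768 × 8.314 × 345) / (86.9 × 10³ Pa) = 5.84 × 10⁻⁴ m³ = 0.584 L.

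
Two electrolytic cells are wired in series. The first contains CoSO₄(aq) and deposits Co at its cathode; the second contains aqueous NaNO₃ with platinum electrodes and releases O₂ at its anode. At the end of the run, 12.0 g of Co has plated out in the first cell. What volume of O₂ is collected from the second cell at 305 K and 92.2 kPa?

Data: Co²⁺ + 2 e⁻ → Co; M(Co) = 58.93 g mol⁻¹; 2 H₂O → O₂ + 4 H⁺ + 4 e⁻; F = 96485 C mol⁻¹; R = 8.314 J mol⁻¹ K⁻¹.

n(Co) = 12.0 / 58.93 = 0.2036 mol, so n(e⁻) = 2 × 0.2036 = 0.4073 mol.
The cells are in series, so the same 0.4073 mol of electrons passes through the second cell.
2 H₂O → O₂ + 4 H⁺ + 4 e⁻ — 4 mol e⁻ per mol O₂, so n(O₂) = 0.4073/4 = 0.1018 mol.
V = nRT/P = (0.1018 × 8.314 × 305) / (92.2 × 10³) = 0.00280 m³ = 2.80 L.

2.80 L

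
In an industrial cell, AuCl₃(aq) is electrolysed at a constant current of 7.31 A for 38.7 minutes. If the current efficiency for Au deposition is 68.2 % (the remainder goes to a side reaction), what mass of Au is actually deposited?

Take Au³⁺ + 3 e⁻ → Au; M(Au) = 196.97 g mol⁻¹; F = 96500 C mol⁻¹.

7.88 g

Q = I·t = 7.310 × 2322.0 = 16970 C.
n(e⁻) = 16970/96500 = 0.1759 mol; theoretically n(Au) = 0.1759/3 = 0.05863 mol, m_theo = 11.55 g.
At 68.2 % efficiency, m_actual = 0.682 × 11.55 = 7.88 g.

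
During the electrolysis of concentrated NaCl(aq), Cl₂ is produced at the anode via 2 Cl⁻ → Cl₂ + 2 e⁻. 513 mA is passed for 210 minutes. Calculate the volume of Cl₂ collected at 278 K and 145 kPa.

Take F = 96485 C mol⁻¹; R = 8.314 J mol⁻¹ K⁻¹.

Q = I·t = 0.5130 A × 12600 s = 6464 C.
n(e⁻) = Q/F = 6464 / 96485 = 0.06699 mol.
2 electrons are transferred per Cl₂ molecule, so n(Cl₂) = 0.06699 / 2 = 0.03350 mol.
V = nRT/P = (0.03350 × 8.314 × 278) / (145 × 10³ Pa) = 5.34 × 10⁻⁴ m³ = 0.534 L.

0.534 L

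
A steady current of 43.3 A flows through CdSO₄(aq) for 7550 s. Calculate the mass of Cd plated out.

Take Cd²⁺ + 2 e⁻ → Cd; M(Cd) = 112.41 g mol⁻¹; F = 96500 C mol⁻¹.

190 g

Q = I·t = 43.30 A × 7550.0 s = 326900 C.
n(e⁻) = Q/F = 326900 / 96500 = 3.388 mol.
Cd²⁺ + 2 e⁻ → Cd, so n(Cd) = n(e⁻)/2 = 1.694 mol.
m = n·M = 1.694 × 112.41 = 190 g.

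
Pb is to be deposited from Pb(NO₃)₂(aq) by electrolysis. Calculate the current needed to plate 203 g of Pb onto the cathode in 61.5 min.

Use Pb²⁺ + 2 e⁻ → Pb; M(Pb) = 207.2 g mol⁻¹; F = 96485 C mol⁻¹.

n(Pb) = 203 / 207.2 = 0.9797 mol.
n(e⁻) = 2 × 0.9797 = 1.959 mol.
Q = n(e⁻)·F = 1.959 × 96485 = 189100 C.
I = Q/t = 189100 / 3690.0 s = 51.2 A.

51.2 A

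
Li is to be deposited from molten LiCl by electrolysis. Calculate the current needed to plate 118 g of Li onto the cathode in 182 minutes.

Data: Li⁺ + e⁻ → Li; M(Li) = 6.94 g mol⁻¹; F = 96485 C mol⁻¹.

150 A

n(Li) = 118 / 6.94 = 17.00 mol.
n(e⁻) = 1 × 17.00 = 17.00 mol.
Q = n(e⁻)·F = 17.00 × 96485 = 1641000 C.
I = Q/t = 1641000 / 10920 s = 150 A.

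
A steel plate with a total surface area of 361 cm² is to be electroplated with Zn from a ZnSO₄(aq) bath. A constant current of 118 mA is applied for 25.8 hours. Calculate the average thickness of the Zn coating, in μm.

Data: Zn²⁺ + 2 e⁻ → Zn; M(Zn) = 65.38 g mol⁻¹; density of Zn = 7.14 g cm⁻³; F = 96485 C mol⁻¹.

Q = I·t = 0.1180 × 92880 = 10960 C; n(e⁻) = 0.1136 mol.
n(Zn) = n(e⁻)/2 = 0.05680 mol, so m = 0.05680 × 65.38 = 3.713 g.
Volume = m/ρ = 3.713 / 7.14 = 0.5201 cm³.
Thickness = V/A = 0.5201 / 361 = 0.00144 cm = 14.4 μm.

14.4 μm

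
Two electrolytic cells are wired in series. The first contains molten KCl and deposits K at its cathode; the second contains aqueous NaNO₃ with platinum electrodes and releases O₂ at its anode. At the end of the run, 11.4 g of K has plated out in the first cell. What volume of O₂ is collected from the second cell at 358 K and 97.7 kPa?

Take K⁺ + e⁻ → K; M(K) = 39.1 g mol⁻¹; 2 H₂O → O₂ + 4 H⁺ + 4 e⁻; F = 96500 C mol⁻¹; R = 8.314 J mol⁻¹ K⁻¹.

n(K) = 11.4 / 39.1 = 0.2916 mol, so n(e⁻) = 1 × 0.2916 = 0.2916 mol.
The cells are in series, so the same 0.2916 mol of electrons passes through the second cell.
2 H₂O → O₂ + 4 H⁺ + 4 e⁻ — 4 mol e⁻ per mol O₂, so n(O₂) = 0.2916/4 = 0.07289 mol.
V = nRT/P = (0.07289 × 8.314 × 358) / (97.7 × 10³) = 0.00222 m³ = 2.22 L.

2.22 L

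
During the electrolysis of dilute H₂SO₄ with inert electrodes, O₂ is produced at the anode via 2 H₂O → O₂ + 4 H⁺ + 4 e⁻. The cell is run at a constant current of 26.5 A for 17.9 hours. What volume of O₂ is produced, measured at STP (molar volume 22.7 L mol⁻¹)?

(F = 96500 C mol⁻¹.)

100 L

Q = I·t = 26.50 A × 64440 s = 1708000 C.
n(e⁻) = Q/F = 1708000 / 96500 = 17.70 mol.
4 electrons are transferred per O₂ molecule, so n(O₂) = 17.70 / 4 = 4.424 mol.
V = n × V_m = 4.424 × 22.7 = 100 L.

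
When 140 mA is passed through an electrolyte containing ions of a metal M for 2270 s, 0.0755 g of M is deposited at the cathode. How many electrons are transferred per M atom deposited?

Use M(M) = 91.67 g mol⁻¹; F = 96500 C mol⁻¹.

Q = I·t = 0.1400 A × 2270.0 s = 317.8 C, so n(e⁻) = 317.8/96500 = 0.003293 mol.
n(M) deposited = 0.0755 / 91.67 = 0.0008236 mol.
Electrons per atom = n(e⁻)/n(M) = 0.003293 / 0.0008236 = 4.00 ≈ 4, so the ion is M⁴⁺.

4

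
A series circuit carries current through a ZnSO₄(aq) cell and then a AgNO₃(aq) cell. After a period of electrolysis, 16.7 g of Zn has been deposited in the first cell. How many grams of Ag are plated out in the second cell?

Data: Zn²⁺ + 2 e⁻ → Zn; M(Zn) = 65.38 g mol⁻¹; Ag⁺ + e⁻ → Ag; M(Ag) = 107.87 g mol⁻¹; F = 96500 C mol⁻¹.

n(Zn) = 16.7 / 65.38 = 0.2554 mol.
Since Zn²⁺ + 2 e⁻ → Zn, n(e⁻) passed = 2 × 0.2554 = 0.5109 mol.
Cells in series carry the same charge, so the same 0.5109 mol of electrons passes through cell 2.
Ag⁺ + e⁻ → Ag, so n(Ag) = 0.5109 / 1 = 0.5109 mol.
m(Ag) = 0.5109 × 107.87 = 55.1 g.

55.1 g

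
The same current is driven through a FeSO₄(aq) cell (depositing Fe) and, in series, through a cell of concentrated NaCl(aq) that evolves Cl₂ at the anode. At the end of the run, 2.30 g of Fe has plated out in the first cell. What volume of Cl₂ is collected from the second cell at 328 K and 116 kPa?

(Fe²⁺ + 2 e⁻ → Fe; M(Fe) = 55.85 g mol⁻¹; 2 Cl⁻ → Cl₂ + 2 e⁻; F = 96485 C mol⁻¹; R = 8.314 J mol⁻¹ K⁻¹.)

0.968 L

n(Fe) = 2.30 / 55.85 = 0.04118 mol, so n(e⁻) = 2 × 0.04118 = 0.08236 mol.
The cells are in series, so the same 0.08236 mol of electrons passes through the second cell.
2 Cl⁻ → Cl₂ + 2 e⁻ — 2 mol e⁻ per mol Cl₂, so n(Cl₂) = 0.08236/2 = 0.04118 mol.
V = nRT/P = (0.04118 × 8.314 × 328) / (116 × 10³) = 9.68 × 10⁻⁴ m³ = 0.968 L.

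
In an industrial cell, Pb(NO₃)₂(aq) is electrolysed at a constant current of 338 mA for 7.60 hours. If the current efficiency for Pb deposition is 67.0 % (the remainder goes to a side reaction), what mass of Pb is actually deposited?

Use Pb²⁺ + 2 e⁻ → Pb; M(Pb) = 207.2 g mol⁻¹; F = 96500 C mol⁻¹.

Q = I·t = 0.3380 × 27360 = 9248 C.
n(e⁻) = 9248/96500 = 0.09583 mol; theoretically n(Pb) = 0.09583/2 = 0.04792 mol, m_theo = 9.928 g.
At 67.0 % efficiency, m_actual = 0.670 × 9.928 = 6.65 g.

6.65 g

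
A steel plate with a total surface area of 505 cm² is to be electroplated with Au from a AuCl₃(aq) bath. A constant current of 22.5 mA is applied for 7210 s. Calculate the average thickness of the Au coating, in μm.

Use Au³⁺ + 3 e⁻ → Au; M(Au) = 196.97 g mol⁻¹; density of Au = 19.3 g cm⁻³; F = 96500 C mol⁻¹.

0.113 μm

Q = I·t = 0.02250 × 7210.0 = 162.2 C; n(e⁻) = 0.001681 mol.
n(Au) = n(e⁻)/3 = 0.0005604 mol, so m = 0.0005604 × 196.97 = 0.1104 g.
Volume = m/ρ = 0.1104 / 19.3 = 0.005719 cm³.
Thickness = V/A = 0.005719 / 505 = 1.13 × 10⁻⁵ cm = 0.113 μm.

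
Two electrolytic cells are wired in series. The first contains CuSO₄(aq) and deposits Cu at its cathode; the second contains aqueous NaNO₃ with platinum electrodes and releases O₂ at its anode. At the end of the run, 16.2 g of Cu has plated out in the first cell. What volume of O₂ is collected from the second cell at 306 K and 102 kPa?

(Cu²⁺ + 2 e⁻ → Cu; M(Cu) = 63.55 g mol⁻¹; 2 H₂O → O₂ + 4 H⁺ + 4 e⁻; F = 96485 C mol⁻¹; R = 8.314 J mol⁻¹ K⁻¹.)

n(Cu) = 16.2 / 63.55 = 0.2549 mol, so n(e⁻) = 2 × 0.2549 = 0.5098 mol.
The cells are in series, so the same 0.5098 mol of electrons passes through the second cell.
2 H₂O → O₂ + 4 H⁺ + 4 e⁻ — 4 mol e⁻ per mol O₂, so n(O₂) = 0.5098/4 = 0.1275 mol.
V = nRT/P = (0.1275 × 8.314 × 306) / (102 × 10³) = 0.00318 m³ = 3.18 L.

3.18 L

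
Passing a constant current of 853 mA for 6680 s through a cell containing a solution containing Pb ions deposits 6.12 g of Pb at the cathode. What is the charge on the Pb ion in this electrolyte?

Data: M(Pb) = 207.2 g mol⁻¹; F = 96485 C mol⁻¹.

Q = I·t = 0.8530 A × 6680.0 s = 5698 C, so n(e⁻) = 5698/96485 = 0.05906 mol.
n(Pb) deposited = 6.12 / 207.2 = 0.02954 mol.
Electrons per atom = n(e⁻)/n(Pb) = 0.05906 / 0.02954 = 2.00 ≈ 2, so the ion is Pb²⁺.

+2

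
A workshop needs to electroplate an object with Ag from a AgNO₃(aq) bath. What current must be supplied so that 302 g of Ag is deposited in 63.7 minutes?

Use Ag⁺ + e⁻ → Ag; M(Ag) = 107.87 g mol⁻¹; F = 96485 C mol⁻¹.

n(Ag) = 302 / 107.87 = 2.800 mol.
n(e⁻) = 1 × 2.800 = 2.800 mol.
Q = n(e⁻)·F = 2.800 × 96485 = 270100 C.
I = Q/t = 270100 / 3822.0 s = 70.7 A.

70.7 A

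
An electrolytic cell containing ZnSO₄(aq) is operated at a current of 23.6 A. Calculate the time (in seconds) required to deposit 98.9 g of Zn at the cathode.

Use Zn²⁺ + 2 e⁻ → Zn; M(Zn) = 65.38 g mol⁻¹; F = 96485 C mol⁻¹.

n(Zn) = m/M = 98.9 / 65.38 = 1.513 mol.
Each Zn atom requires 2 electrons, so n(e⁻) = 2 × 1.513 = 3.025 mol.
Q = n(e⁻)·F = 3.025 × 96485 = 291900 C.
t = Q/I = 291900 / 23.60 A = 12370 s.

12400 s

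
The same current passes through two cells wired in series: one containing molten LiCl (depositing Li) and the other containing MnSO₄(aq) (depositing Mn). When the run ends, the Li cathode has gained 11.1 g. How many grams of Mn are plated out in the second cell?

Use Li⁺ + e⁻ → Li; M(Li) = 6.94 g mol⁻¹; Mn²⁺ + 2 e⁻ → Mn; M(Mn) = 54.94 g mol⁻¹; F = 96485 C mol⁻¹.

43.9 g

n(Li) = 11.1 / 6.94 = 1.599 mol.
Since Li⁺ + e⁻ → Li, n(e⁻) passed = 1 × 1.599 = 1.599 mol.
Cells in series carry the same charge, so the same 1.599 mol of electrons passes through cell 2.
Mn²⁺ + 2 e⁻ → Mn, so n(Mn) = 1.599 / 2 = 0.7997 mol.
m(Mn) = 0.7997 × 54.94 = 43.9 g.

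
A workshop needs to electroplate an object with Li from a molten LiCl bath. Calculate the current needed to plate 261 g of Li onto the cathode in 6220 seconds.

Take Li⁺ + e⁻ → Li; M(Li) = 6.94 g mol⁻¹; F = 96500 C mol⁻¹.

n(Li) = 261 / 6.94 = 37.61 mol.
n(e⁻) = 1 × 37.61 = 37.61 mol.
Q = n(e⁻)·F = 37.61 × 96500 = 3629000 C.
I = Q/t = 3629000 / 6220.0 s = 583 A.

583 A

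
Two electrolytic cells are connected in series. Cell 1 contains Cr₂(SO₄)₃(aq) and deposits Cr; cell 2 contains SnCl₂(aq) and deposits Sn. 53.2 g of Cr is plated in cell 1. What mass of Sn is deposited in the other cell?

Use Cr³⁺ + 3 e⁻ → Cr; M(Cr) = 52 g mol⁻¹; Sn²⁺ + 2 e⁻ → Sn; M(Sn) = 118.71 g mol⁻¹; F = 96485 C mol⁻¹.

n(Cr) = 53.2 / 52 = 1.023 mol.
Since Cr³⁺ + 3 e⁻ → Cr, n(e⁻) passed = 3 × 1.023 = 3.069 mol.
Cells in series carry the same charge, so the same 3.069 mol of electrons passes through cell 2.
Sn²⁺ + 2 e⁻ → Sn, so n(Sn) = 3.069 / 2 = 1.535 mol.
m(Sn) = 1.535 × 118.71 = 182 g.

182 g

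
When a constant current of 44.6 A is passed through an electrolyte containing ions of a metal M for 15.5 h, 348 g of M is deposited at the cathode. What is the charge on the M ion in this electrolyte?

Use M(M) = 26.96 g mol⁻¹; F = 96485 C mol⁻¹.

Q = I·t = 44.60 A × 55800 s = 2489000 C, so n(e⁻) = 2489000/96485 = 25.79 mol.
n(M) deposited = 348 / 26.96 = 12.91 mol.
Electrons per atom = n(e⁻)/n(M) = 25.79 / 12.91 = 2.00 ≈ 2, so the ion is M²⁺.

+2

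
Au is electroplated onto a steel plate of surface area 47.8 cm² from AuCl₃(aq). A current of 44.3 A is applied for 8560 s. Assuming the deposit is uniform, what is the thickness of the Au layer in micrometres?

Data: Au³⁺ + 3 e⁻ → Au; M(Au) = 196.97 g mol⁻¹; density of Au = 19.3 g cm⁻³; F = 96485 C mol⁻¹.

Q = I·t = 44.30 × 8560.0 = 379200 C; n(e⁻) = 3.930 mol.
n(Au) = n(e⁻)/3 = 1.310 mol, so m = 1.310 × 196.97 = 258.0 g.
Volume = m/ρ = 258.0 / 19.3 = 13.37 cm³.
Thickness = V/A = 13.37 / 47.8 = 0.280 cm = 2800 μm.

2800 μm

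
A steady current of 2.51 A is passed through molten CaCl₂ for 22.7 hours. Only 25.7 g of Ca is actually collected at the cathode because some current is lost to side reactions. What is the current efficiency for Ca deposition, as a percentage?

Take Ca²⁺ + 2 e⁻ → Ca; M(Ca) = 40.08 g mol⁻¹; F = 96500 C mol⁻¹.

60.3 %

Q = I·t = 2.510 × 81720 = 205100 C; n(e⁻) = 205100/96500 = 2.126 mol.
Theoretical n(Ca) = n(e⁻)/2 = 1.063 mol, i.e. m_theo = 1.063 × 40.08 = 42.60 g.
Efficiency = m_actual / m_theo = 25.7 / 42.60 = 60.3 %.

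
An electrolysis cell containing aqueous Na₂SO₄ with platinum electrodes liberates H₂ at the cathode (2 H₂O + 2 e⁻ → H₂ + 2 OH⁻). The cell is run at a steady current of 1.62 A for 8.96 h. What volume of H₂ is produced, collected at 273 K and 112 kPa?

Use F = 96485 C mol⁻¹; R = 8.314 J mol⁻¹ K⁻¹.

Q = I·t = 1.620 A × 32256 s = 52250 C.
n(e⁻) = Q/F = 52250 / 96485 = 0.5416 mol.
2 electrons are transferred per H₂ molecule, so n(H₂) = 0.5416 / 2 = 0.2708 mol.
V = nRT/P = (0.2708 × 8.314 × 273) / (112 × 10³ Pa) = 0.00549 m³ = 5.49 L.

5.49 L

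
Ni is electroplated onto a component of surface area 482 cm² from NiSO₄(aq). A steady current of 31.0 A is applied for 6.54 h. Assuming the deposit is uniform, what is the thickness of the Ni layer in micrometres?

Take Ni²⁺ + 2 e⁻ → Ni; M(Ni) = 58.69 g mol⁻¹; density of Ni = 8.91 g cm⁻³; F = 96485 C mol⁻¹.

517 μm

Q = I·t = 31.00 × 23544 = 729900 C; n(e⁻) = 7.565 mol.
n(Ni) = n(e⁻)/2 = 3.782 mol, so m = 3.782 × 58.69 = 222.0 g.
Volume = m/ρ = 222.0 / 8.91 = 24.91 cm³.
Thickness = V/A = 24.91 / 482 = 0.0517 cm = 517 μm.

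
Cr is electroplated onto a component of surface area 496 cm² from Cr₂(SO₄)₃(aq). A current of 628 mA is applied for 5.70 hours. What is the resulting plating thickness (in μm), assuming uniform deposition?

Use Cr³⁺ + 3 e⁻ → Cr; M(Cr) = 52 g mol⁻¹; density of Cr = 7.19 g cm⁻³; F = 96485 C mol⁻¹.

6.49 μm

Q = I·t = 0.6280 × 20520 = 12890 C; n(e⁻) = 0.1336 mol.
n(Cr) = n(e⁻)/3 = 0.04452 mol, so m = 0.04452 × 52 = 2.315 g.
Volume = m/ρ = 2.315 / 7.19 = 0.3220 cm³.
Thickness = V/A = 0.3220 / 496 = 6.49 × 10⁻⁴ cm = 6.49 μm.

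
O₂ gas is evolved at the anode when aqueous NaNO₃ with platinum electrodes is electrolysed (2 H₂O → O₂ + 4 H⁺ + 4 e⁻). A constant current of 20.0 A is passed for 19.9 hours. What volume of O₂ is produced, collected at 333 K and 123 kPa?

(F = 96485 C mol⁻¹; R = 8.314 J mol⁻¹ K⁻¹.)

83.6 L

Q = I·t = 20.00 A × 71640 s = 1433000 C.
n(e⁻) = Q/F = 1433000 / 96485 = 14.85 mol.
4 electrons are transferred per O₂ molecule, so n(O₂) = 14.85 / 4 = 3.712 mol.
V = nRT/P = (3.712 × 8.314 × 333) / (123 × 10³ Pa) = 0.0836 m³ = 83.6 L.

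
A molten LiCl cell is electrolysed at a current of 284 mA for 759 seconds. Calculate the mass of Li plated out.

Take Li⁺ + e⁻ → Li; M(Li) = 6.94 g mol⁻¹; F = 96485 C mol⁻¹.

0.0155 g

Q = I·t = 0.2840 A × 759.00 s = 215.6 C.
n(e⁻) = Q/F = 215.6 / 96485 = 0.002234 mol.
Li⁺ + e⁻ → Li, so n(Li) = n(e⁻)/1 = 0.002234 mol.
m = n·M = 0.002234 × 6.94 = 0.0155 g.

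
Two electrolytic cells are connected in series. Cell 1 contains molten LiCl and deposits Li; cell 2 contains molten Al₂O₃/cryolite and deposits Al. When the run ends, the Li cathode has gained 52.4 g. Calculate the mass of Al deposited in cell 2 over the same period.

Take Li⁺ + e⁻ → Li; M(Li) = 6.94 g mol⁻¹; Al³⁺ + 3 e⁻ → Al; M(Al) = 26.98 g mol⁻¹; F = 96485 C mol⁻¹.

67.9 g

n(Li) = 52.4 / 6.94 = 7.550 mol.
Since Li⁺ + e⁻ → Li, n(e⁻) passed = 1 × 7.550 = 7.550 mol.
Cells in series carry the same charge, so the same 7.550 mol of electrons passes through cell 2.
Al³⁺ + 3 e⁻ → Al, so n(Al) = 7.550 / 3 = 2.517 mol.
m(Al) = 2.517 × 26.98 = 67.9 g.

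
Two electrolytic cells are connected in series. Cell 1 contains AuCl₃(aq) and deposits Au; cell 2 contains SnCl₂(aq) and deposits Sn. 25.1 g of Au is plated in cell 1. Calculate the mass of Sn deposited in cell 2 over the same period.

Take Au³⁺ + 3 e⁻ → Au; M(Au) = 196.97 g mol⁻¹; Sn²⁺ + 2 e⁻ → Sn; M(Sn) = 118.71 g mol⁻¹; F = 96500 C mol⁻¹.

22.7 g

n(Au) = 25.1 / 196.97 = 0.1274 mol.
Since Au³⁺ + 3 e⁻ → Au, n(e⁻) passed = 3 × 0.1274 = 0.3823 mol.
Cells in series carry the same charge, so the same 0.3823 mol of electrons passes through cell 2.
Sn²⁺ + 2 e⁻ → Sn, so n(Sn) = 0.3823 / 2 = 0.1911 mol.
m(Sn) = 0.1911 × 118.71 = 22.7 g.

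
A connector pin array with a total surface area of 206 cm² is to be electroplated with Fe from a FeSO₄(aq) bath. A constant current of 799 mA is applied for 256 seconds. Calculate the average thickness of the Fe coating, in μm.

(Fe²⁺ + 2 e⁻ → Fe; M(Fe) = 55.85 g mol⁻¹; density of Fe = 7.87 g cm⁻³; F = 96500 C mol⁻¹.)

0.365 μm

Q = I·t = 0.7990 × 256.00 = 204.5 C; n(e⁻) = 0.002120 mol.
n(Fe) = n(e⁻)/2 = 0.001060 mol, so m = 0.001060 × 55.85 = 0.05919 g.
Volume = m/ρ = 0.05919 / 7.87 = 0.007521 cm³.
Thickness = V/A = 0.007521 / 206 = 3.65 × 10⁻⁵ cm = 0.365 μm.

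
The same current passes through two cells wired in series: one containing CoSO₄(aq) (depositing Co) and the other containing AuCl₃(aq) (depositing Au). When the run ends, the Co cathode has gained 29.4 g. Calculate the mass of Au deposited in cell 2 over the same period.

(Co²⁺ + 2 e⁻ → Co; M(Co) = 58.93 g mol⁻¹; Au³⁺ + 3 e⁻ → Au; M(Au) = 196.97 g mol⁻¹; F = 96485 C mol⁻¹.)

n(Co) = 29.4 / 58.93 = 0.4989 mol.
Since Co²⁺ + 2 e⁻ → Co, n(e⁻) passed = 2 × 0.4989 = 0.9978 mol.
Cells in series carry the same charge, so the same 0.9978 mol of electrons passes through cell 2.
Au³⁺ + 3 e⁻ → Au, so n(Au) = 0.9978 / 3 = 0.3326 mol.
m(Au) = 0.3326 × 196.97 = 65.5 g.

65.5 g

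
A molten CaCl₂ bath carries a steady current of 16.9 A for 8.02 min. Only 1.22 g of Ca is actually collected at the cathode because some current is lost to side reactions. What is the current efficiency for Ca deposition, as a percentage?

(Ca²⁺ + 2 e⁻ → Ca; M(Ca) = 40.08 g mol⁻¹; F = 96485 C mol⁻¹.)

Q = I·t = 16.90 × 481.20 = 8132 C; n(e⁻) = 8132/96485 = 0.08429 mol.
Theoretical n(Ca) = n(e⁻)/2 = 0.04214 mol, i.e. m_theo = 0.04214 × 40.08 = 1.689 g.
Efficiency = m_actual / m_theo = 1.22 / 1.689 = 72.2 %.

72.2 %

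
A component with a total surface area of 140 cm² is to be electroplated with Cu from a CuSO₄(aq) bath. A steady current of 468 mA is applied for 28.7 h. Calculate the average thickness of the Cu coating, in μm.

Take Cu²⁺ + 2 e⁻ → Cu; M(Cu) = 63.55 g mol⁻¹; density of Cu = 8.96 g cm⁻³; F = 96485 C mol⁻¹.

Q = I·t = 0.4680 × 103320 = 48350 C; n(e⁻) = 0.5012 mol.
n(Cu) = n(e⁻)/2 = 0.2506 mol, so m = 0.2506 × 63.55 = 15.92 g.
Volume = m/ρ = 15.92 / 8.96 = 1.777 cm³.
Thickness = V/A = 1.777 / 140 = 0.0127 cm = 127 μm.

127 μm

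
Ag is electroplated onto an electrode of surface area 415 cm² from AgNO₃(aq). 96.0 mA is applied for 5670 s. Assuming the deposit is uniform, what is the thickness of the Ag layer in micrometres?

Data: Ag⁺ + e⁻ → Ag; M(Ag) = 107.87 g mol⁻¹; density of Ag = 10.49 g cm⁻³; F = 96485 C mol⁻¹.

1.40 μm

Q = I·t = 0.09600 × 5670.0 = 544.3 C; n(e⁻) = 0.005641 mol.
n(Ag) = n(e⁻)/1 = 0.005641 mol, so m = 0.005641 × 107.87 = 0.6085 g.
Volume = m/ρ = 0.6085 / 10.49 = 0.05801 cm³.
Thickness = V/A = 0.05801 / 415 = 1.40 × 10⁻⁴ cm = 1.40 μm.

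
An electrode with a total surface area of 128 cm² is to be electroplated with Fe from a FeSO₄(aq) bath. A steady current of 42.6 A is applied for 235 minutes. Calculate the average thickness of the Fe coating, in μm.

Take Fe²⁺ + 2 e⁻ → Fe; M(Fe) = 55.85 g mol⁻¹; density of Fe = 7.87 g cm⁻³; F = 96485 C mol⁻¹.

Q = I·t = 42.60 × 14100 = 600700 C; n(e⁻) = 6.225 mol.
n(Fe) = n(e⁻)/2 = 3.113 mol, so m = 3.113 × 55.85 = 173.8 g.
Volume = m/ρ = 173.8 / 7.87 = 22.09 cm³.
Thickness = V/A = 22.09 / 128 = 0.173 cm = 1730 μm.

1730 μm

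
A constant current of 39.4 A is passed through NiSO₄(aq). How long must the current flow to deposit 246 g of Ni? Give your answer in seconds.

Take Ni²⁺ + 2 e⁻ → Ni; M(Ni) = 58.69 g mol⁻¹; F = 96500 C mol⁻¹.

20500 s

n(Ni) = m/M = 246 / 58.69 = 4.192 mol.
Each Ni atom requires 2 electrons, so n(e⁻) = 2 × 4.192 = 8.383 mol.
Q = n(e⁻)·F = 8.383 × 96500 = 809000 C.
t = Q/I = 809000 / 39.40 A = 20530 s.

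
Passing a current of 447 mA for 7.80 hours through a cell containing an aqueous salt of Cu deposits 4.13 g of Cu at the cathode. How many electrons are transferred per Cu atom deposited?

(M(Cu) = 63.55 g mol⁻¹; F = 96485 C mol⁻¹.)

2

Q = I·t = 0.4470 A × 28080 s = 12550 C, so n(e⁻) = 12550/96485 = 0.1301 mol.
n(Cu) deposited = 4.13 / 63.55 = 0.06499 mol.
Electrons per atom = n(e⁻)/n(Cu) = 0.1301 / 0.06499 = 2.00 ≈ 2, so the ion is Cu²⁺.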